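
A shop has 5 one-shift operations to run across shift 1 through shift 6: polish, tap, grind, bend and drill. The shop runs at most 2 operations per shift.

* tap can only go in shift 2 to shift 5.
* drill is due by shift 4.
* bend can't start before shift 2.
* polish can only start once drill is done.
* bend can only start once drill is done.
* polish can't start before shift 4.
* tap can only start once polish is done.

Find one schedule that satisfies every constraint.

tap in shift 5; grind in shift 1; bend in shift 2; polish in shift 4; drill in shift 1

Checking: drill(shift 1) before polish(shift 4); drill(shift 1) before bend(shift 2); polish(shift 4) before tap(shift 5); bend=shift 2 in [shift 2,shift 6]; polish=shift 4 in [shift 4,shift 6]; drill=shift 1 in [shift 1,shift 4]; tap=shift 5 in [shift 2,shift 5]; max 2 per shift (cap 2).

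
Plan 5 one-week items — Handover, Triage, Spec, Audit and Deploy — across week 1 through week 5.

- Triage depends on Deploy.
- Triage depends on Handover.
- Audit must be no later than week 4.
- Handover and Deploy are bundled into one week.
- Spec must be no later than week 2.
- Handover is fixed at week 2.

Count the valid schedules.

Splitting on Triage: it can be week 3 (8), week 4 (8), week 5 (8). Listing each branch's schedules as (Handover, Spec, Audit, Deploy) by week number:
Triage=week 3: (2,1,1,2) (2,1,2,2) (2,1,3,2) (2,1,4,2) (2,2,1,2) (2,2,2,2) (2,2,3,2) (2,2,4,2) — 8.
Triage=week 4: (2,1,1,2) (2,1,2,2) (2,1,3,2) (2,1,4,2) (2,2,1,2) (2,2,2,2) (2,2,3,2) (2,2,4,2) — 8.
Triage=week 5: (2,1,1,2) (2,1,2,2) (2,1,3,2) (2,1,4,2) (2,2,1,2) (2,2,2,2) (2,2,3,2) (2,2,4,2) — 8.
Summing: 8 + 8 + 8 = 24.

24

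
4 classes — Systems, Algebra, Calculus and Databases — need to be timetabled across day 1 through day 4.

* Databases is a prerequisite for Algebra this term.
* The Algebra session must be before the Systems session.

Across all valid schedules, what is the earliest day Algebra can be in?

day 2

Precedence pushes Algebra to at least day 2; downstream work caps Algebra at day 3.
Algebra at day 2 is achievable: Calculus in day 1; Algebra in day 2; Systems in day 3; Databases in day 1.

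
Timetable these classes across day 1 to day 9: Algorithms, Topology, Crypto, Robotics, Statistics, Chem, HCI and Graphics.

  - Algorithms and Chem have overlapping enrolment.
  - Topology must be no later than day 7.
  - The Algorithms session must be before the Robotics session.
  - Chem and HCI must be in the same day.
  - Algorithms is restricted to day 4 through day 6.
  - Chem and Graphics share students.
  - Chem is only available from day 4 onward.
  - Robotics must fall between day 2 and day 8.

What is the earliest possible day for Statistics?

Statistics at day 1 is achievable: Robotics -> day 5, Chem -> day 5, Algorithms -> day 4, Crypto -> day 1, HCI -> day 5, Graphics -> day 1, Topology -> day 1, Statistics -> day 1.

day 1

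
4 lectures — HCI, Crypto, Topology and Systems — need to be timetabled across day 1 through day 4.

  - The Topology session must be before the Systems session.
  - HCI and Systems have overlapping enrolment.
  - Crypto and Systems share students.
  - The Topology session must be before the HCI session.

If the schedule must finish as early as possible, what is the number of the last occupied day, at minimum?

The precedence chain requires at least 2 distinct days.
Could 2 days be enough, i.e. nothing placed later than day 2? No: Systems must come after Topology (at day 1 or later) → {day 2}; Topology must come before Systems (at day 2 or earlier) → {day 1}; HCI must come after Topology (at day 1 or later) → {day 2}; Systems can't share with HCI (day 2) → nothing is left.
So 2 days is not enough.
3 works (last occupied day: day 3): for example HCI -> day 2, Topology -> day 1, Crypto -> day 1, Systems -> day 3.

3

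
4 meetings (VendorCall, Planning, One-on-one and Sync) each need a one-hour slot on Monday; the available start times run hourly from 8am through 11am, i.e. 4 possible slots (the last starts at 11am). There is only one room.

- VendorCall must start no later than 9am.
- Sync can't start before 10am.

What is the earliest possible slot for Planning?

Planning at 8am is achievable: Sync=10am, VendorCall=9am, One-on-one=11am, Planning=8am.

8am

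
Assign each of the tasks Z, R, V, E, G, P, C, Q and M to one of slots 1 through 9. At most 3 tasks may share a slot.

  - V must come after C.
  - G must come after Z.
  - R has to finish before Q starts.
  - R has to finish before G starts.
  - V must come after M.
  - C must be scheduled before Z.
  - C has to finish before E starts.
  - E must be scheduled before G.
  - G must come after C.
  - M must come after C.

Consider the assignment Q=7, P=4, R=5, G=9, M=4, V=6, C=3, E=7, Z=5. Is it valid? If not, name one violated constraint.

Valid

V must come after C — holds.
R has to finish before Q starts — holds.
E must be scheduled before G — holds.
C must be scheduled before Z — holds.
G must come after C — holds.
C has to finish before E starts — holds.
R has to finish before G starts — holds.
G must come after Z — holds.
M must come after C — holds.
V must come after M — holds.
At most 3 tasks may share a slot — holds.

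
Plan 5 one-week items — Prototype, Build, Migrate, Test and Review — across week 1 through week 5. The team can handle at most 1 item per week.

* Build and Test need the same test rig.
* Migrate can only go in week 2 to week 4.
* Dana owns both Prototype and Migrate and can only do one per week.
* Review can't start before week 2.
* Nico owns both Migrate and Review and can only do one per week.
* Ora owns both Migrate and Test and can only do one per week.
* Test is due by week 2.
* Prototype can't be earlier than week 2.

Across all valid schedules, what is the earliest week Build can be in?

Build at week 1 is achievable: Review -> week 5, Migrate -> week 3, Prototype -> week 4, Test -> week 2, Build -> week 1.

week 1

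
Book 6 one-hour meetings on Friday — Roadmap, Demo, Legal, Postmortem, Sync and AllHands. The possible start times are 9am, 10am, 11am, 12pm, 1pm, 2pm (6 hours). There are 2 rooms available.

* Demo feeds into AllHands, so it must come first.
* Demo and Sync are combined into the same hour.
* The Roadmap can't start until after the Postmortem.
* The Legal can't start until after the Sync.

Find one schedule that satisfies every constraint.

Postmortem -> 9am, AllHands -> 12pm, Sync -> 11am, Legal -> 12pm, Demo -> 11am, Roadmap -> 10am

Checking: Demo(11am) before AllHands(12pm); Postmortem(9am) before Roadmap(10am); Sync(11am) before Legal(12pm); Demo = Sync = 11am; max 2 per hour (cap 2).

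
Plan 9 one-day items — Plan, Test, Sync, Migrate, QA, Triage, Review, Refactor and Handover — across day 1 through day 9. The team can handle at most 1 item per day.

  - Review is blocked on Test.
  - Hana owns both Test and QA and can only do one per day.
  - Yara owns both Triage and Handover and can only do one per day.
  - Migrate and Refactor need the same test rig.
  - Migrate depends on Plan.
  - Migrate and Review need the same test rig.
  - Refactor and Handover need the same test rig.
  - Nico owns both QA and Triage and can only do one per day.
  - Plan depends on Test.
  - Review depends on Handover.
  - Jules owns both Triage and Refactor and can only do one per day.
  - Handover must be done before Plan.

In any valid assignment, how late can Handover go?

day 6

Downstream work caps Handover at day 7.
Handover at day 6 is achievable: Handover -> day 6, QA -> day 3, Migrate -> day 9, Triage -> day 4, Plan -> day 7, Test -> day 1, Refactor -> day 5, Review -> day 8, Sync -> day 2.
Nothing later works — the conflict and capacity constraints rule out every day after day 6.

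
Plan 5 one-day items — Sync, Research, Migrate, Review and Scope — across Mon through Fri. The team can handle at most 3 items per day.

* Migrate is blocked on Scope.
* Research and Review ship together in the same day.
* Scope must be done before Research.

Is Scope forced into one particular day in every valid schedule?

No

Scope can be Mon (e.g. Sync -> Mon; Research -> Tue; Scope -> Mon; Migrate -> Tue; Review -> Tue) or Tue (e.g. Review -> Wed, Scope -> Tue, Sync -> Mon, Research -> Wed, Migrate -> Wed).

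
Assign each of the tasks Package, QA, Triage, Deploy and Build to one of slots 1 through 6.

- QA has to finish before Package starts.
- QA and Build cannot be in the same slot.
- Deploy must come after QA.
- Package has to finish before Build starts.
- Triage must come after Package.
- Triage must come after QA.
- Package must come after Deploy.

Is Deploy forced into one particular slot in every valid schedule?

No

Deploy can be 2 (e.g. Deploy=2; Triage=4; QA=1; Package=3; Build=4) or 3 (e.g. Deploy=3, Package=4, Triage=5, QA=1, Build=5).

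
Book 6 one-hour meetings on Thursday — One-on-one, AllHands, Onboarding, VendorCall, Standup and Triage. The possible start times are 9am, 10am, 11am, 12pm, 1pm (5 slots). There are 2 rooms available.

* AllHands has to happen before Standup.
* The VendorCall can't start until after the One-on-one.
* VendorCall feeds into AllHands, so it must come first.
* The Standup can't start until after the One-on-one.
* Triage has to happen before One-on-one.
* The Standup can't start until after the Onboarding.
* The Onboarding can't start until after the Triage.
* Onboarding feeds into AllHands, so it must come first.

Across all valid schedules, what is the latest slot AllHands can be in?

12pm

Precedence pushes AllHands to at least 12pm; downstream work caps AllHands at 12pm.
AllHands at 12pm is achievable: VendorCall -> 11am; One-on-one -> 10am; Triage -> 9am; Standup -> 1pm; Onboarding -> 10am; AllHands -> 12pm.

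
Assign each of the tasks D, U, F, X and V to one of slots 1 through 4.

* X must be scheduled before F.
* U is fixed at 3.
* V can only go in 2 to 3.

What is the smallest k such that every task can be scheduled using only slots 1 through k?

The precedence chain requires at least 2 distinct slots.
U can't be placed before 3, so the schedule must run through at least slot 3.
3 works (last occupied slot: 3): for example V -> 2; U -> 3; F -> 2; D -> 1; X -> 1.

3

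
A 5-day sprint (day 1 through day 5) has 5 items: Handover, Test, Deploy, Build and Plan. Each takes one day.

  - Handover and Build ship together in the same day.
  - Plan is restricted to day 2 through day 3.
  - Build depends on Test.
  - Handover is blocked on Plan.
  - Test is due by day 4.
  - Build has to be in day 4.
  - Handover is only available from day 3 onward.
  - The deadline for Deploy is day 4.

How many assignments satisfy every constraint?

24

Splitting on Test: it can be day 1 (8), day 2 (8), day 3 (8). Listing each branch's schedules as (Handover, Deploy, Build, Plan) by day number:
Test=day 1: (4,1,4,2) (4,1,4,3) (4,2,4,2) (4,2,4,3) (4,3,4,2) (4,3,4,3) (4,4,4,2) (4,4,4,3) — 8.
Test=day 2: (4,1,4,2) (4,1,4,3) (4,2,4,2) (4,2,4,3) (4,3,4,2) (4,3,4,3) (4,4,4,2) (4,4,4,3) — 8.
Test=day 3: (4,1,4,2) (4,1,4,3) (4,2,4,2) (4,2,4,3) (4,3,4,2) (4,3,4,3) (4,4,4,2) (4,4,4,3) — 8.
Summing: 8 + 8 + 8 = 24.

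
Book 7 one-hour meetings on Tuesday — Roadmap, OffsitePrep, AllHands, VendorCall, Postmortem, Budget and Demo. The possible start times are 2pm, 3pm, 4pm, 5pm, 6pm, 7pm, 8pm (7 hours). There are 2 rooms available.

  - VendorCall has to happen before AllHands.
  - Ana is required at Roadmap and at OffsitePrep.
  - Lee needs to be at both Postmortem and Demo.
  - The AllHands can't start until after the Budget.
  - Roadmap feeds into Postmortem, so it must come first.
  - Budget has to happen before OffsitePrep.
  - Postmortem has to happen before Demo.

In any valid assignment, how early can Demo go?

Precedence pushes Demo to at least 4pm.
Demo at 4pm is achievable: Demo in 4pm, Roadmap in 2pm, OffsitePrep in 5pm, VendorCall in 3pm, Budget in 2pm, AllHands in 4pm, Postmortem in 3pm.

4pm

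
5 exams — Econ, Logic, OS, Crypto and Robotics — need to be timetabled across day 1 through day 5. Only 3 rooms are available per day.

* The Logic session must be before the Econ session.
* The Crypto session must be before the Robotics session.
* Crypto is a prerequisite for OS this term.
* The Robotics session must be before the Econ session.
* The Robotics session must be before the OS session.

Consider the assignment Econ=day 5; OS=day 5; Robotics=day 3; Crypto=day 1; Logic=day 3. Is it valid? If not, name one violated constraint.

Yes

Only 3 rooms are available per day — holds.
The Robotics session must be before the Econ session — holds.
The Crypto session must be before the Robotics session — holds.
The Robotics session must be before the OS session — holds.
The Logic session must be before the Econ session — holds.
Crypto is a prerequisite for OS this term — holds.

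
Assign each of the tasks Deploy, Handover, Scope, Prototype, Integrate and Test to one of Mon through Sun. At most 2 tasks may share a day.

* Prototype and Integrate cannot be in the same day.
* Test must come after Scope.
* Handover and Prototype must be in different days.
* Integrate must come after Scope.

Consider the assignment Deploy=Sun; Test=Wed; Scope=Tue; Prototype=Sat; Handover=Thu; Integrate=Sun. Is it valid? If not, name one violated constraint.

Prototype and Integrate cannot be in the same day — holds.
Handover and Prototype must be in different days — holds.
Test must come after Scope — holds.
Integrate must come after Scope — holds.
At most 2 tasks may share a day — holds.

Yes, all constraints hold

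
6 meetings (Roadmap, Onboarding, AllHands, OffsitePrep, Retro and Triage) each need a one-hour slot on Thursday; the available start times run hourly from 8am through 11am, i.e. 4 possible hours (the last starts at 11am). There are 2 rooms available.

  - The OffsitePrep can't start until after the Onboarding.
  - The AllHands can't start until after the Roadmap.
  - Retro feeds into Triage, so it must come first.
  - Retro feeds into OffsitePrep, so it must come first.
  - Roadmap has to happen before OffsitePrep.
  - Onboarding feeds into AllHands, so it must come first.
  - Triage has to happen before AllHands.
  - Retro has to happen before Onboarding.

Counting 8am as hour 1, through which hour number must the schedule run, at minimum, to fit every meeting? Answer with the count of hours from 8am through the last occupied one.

The precedence chain requires at least 3 distinct hours.
With at most 2 per hour and 6 meetings, at least 3 hours are needed.
3 works (last occupied hour: 10am): for example Roadmap in 8am; AllHands in 10am; Onboarding in 9am; Triage in 9am; Retro in 8am; OffsitePrep in 10am.

3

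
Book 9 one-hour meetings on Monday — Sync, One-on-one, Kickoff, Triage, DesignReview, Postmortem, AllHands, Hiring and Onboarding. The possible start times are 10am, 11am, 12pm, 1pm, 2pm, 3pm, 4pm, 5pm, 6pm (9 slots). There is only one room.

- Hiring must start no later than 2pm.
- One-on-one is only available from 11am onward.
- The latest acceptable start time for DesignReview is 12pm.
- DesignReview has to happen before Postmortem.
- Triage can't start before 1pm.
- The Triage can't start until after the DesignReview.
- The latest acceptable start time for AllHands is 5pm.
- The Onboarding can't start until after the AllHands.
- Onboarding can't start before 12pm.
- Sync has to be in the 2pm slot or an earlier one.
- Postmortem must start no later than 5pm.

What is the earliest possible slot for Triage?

1pm

Triage is available from 1pm.
Triage at 1pm is achievable: AllHands in 2pm, Postmortem in 4pm, Kickoff in 6pm, Hiring in 12pm, Sync in 11am, One-on-one in 5pm, DesignReview in 10am, Triage in 1pm, Onboarding in 3pm.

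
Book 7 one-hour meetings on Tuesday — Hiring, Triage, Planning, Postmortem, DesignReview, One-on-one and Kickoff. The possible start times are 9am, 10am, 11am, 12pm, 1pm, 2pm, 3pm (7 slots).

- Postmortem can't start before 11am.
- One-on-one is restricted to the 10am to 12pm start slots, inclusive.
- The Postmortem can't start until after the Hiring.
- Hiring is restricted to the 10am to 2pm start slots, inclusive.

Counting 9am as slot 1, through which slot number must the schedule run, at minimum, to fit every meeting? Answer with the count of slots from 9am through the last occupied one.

The precedence chain requires at least 2 distinct slots.
Postmortem can't be placed before 11am — that is slot 3 counting from 9am — so the schedule must run through at least 3 slots.
3 works (last occupied slot: 11am): for example DesignReview=9am; One-on-one=10am; Postmortem=11am; Kickoff=9am; Triage=9am; Hiring=10am; Planning=9am.

3 slots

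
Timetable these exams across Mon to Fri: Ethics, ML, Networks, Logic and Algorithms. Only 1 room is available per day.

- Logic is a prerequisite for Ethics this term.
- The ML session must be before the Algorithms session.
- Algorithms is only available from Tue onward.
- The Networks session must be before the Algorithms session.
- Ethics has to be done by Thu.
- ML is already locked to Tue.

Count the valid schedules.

3

Enumerating: Ethics=Wed; Networks=Thu; Algorithms=Fri; Logic=Mon; ML=Tue | Algorithms in Fri; Logic in Wed; Networks in Mon; ML in Tue; Ethics in Thu | Logic in Mon; Algorithms in Fri; ML in Tue; Networks in Wed; Ethics in Thu.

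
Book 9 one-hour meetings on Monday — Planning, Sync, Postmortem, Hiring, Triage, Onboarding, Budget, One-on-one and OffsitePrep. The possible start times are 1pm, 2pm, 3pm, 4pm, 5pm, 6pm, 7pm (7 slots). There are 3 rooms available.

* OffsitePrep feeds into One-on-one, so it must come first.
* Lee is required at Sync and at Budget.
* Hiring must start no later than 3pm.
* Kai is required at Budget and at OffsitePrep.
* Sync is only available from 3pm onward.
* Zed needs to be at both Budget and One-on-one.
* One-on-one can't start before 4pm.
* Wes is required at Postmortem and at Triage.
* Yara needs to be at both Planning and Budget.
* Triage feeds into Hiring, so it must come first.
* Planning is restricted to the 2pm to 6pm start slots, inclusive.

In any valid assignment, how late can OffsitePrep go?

6pm

Downstream work caps OffsitePrep at 6pm.
OffsitePrep at 6pm is achievable: Triage=1pm; Onboarding=1pm; Hiring=2pm; OffsitePrep=6pm; Postmortem=2pm; Planning=2pm; Budget=1pm; One-on-one=7pm; Sync=3pm.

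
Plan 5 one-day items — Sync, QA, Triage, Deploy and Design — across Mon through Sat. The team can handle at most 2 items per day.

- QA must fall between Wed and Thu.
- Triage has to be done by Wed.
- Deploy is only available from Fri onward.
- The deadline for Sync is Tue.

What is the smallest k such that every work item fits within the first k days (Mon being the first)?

With at most 2 per day and 5 work items, at least 3 days are needed.
Deploy can't be placed before Fri — that is day 5 counting from Mon — so the schedule must run through at least 5 days.
5 works (last occupied day: Fri): for example QA=Wed; Triage=Mon; Sync=Mon; Design=Tue; Deploy=Fri.

5 days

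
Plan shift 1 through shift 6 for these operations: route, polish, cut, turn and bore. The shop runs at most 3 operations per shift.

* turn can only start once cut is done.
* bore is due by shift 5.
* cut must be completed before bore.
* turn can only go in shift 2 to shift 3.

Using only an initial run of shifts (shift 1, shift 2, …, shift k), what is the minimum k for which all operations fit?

The precedence chain requires at least 2 distinct shifts.
With at most 3 per shift and 5 operations, at least 2 shifts are needed.
2 works (last occupied shift: shift 2): for example bore in shift 2, route in shift 1, cut in shift 1, turn in shift 2, polish in shift 1.

2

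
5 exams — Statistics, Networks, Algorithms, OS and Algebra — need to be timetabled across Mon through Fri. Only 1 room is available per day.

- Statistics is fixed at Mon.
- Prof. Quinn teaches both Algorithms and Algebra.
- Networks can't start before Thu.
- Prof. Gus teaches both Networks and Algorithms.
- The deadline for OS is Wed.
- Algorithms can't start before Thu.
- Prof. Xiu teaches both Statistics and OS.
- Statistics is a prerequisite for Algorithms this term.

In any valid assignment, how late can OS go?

Wed

OS's own window allows nothing later than Wed.
OS at Wed is achievable: Statistics=Mon, Networks=Fri, Algebra=Tue, Algorithms=Thu, OS=Wed.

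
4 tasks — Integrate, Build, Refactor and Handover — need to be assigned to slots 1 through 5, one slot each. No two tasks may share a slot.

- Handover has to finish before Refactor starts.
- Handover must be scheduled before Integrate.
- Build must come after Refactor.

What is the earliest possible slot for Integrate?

2

Precedence pushes Integrate to at least 2.
Integrate at 2 is achievable: Handover=1, Refactor=3, Build=4, Integrate=2.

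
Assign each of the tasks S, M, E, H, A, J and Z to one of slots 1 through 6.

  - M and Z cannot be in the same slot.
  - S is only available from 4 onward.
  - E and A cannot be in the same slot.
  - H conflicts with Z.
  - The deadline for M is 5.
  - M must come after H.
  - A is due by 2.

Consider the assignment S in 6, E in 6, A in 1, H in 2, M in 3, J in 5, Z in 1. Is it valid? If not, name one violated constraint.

M and Z cannot be in the same slot — holds.
S is only available from 4 onward — holds.
A is due by 2 — holds.
E and A cannot be in the same slot — holds.
H conflicts with Z — holds.
The deadline for M is 5 — holds.
M must come after H — holds.

Valid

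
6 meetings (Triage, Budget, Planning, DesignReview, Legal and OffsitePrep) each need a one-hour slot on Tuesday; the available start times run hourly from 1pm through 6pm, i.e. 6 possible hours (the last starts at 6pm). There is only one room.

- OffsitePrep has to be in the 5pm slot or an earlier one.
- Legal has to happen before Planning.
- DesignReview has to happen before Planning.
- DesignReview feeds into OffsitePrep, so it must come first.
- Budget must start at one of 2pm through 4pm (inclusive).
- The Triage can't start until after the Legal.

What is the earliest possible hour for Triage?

Precedence pushes Triage to at least 2pm.
Triage at 2pm is achievable: Budget -> 3pm; Planning -> 6pm; OffsitePrep -> 5pm; DesignReview -> 4pm; Triage -> 2pm; Legal -> 1pm.

2pm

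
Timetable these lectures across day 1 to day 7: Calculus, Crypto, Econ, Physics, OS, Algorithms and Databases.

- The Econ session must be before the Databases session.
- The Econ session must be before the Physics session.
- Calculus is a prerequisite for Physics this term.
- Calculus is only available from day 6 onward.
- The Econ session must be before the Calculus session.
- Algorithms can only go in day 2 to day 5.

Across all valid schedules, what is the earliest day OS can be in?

OS at day 1 is achievable: Physics=day 7; Econ=day 1; Crypto=day 1; Algorithms=day 2; OS=day 1; Databases=day 2; Calculus=day 6.

day 1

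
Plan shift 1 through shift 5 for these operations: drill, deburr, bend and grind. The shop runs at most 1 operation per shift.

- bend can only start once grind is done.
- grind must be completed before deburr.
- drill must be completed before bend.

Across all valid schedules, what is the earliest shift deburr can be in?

shift 2

Precedence pushes deburr to at least shift 2.
deburr at shift 2 is achievable: deburr in shift 2; drill in shift 3; bend in shift 4; grind in shift 1.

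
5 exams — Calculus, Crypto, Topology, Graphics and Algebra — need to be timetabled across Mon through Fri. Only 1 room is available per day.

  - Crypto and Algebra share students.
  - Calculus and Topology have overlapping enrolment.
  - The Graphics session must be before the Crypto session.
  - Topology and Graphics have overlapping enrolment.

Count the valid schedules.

60

Splitting on Calculus: it can be Mon (12), Tue (12), Wed (12), Thu (12), Fri (12). Listing each branch's schedules as (Crypto, Topology, Graphics, Algebra):
Calculus=Mon: (Wed,Thu,Tue,Fri) (Wed,Fri,Tue,Thu) (Thu,Tue,Wed,Fri) (Thu,Wed,Tue,Fri) (Thu,Fri,Tue,Wed) (Thu,Fri,Wed,Tue) (Fri,Tue,Wed,Thu) (Fri,Tue,Thu,Wed) (Fri,Wed,Tue,Thu) (Fri,Wed,Thu,Tue) (Fri,Thu,Tue,Wed) (Fri,Thu,Wed,Tue) — 12.
Calculus=Tue: (Wed,Thu,Mon,Fri) (Wed,Fri,Mon,Thu) (Thu,Mon,Wed,Fri) (Thu,Wed,Mon,Fri) (Thu,Fri,Mon,Wed) (Thu,Fri,Wed,Mon) (Fri,Mon,Wed,Thu) (Fri,Mon,Thu,Wed) (Fri,Wed,Mon,Thu) (Fri,Wed,Thu,Mon) (Fri,Thu,Mon,Wed) (Fri,Thu,Wed,Mon) — 12.
Calculus=Wed: (Tue,Thu,Mon,Fri) (Tue,Fri,Mon,Thu) (Thu,Mon,Tue,Fri) (Thu,Tue,Mon,Fri) (Thu,Fri,Mon,Tue) (Thu,Fri,Tue,Mon) (Fri,Mon,Tue,Thu) (Fri,Mon,Thu,Tue) (Fri,Tue,Mon,Thu) (Fri,Tue,Thu,Mon) (Fri,Thu,Mon,Tue) (Fri,Thu,Tue,Mon) — 12.
Calculus=Thu: (Tue,Wed,Mon,Fri) (Tue,Fri,Mon,Wed) (Wed,Mon,Tue,Fri) (Wed,Tue,Mon,Fri) (Wed,Fri,Mon,Tue) (Wed,Fri,Tue,Mon) (Fri,Mon,Tue,Wed) (Fri,Mon,Wed,Tue) (Fri,Tue,Mon,Wed) (Fri,Tue,Wed,Mon) (Fri,Wed,Mon,Tue) (Fri,Wed,Tue,Mon) — 12.
Calculus=Fri: (Tue,Wed,Mon,Thu) (Tue,Thu,Mon,Wed) (Wed,Mon,Tue,Thu) (Wed,Tue,Mon,Thu) (Wed,Thu,Mon,Tue) (Wed,Thu,Tue,Mon) (Thu,Mon,Tue,Wed) (Thu,Mon,Wed,Tue) (Thu,Tue,Mon,Wed) (Thu,Tue,Wed,Mon) (Thu,Wed,Mon,Tue) (Thu,Wed,Tue,Mon) — 12.
Summing: 12 + 12 + 12 + 12 + 12 = 60.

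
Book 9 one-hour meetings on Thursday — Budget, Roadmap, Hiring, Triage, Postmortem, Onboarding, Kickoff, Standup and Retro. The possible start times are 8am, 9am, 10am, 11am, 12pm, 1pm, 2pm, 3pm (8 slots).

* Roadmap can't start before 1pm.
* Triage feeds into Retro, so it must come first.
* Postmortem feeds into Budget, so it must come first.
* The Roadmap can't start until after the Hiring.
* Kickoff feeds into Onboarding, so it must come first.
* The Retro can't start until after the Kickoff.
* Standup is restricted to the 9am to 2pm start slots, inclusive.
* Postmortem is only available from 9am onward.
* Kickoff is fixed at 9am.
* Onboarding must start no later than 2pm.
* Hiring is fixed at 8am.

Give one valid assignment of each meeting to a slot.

Kickoff in 9am, Standup in 9am, Postmortem in 9am, Retro in 10am, Hiring in 8am, Triage in 8am, Roadmap in 1pm, Budget in 10am, Onboarding in 10am

Checking: Kickoff(9am) before Onboarding(10am); Kickoff(9am) before Retro(10am); Postmortem(9am) before Budget(10am); Hiring(8am) before Roadmap(1pm); Triage(8am) before Retro(10am); Onboarding=10am in [8am,2pm]; Postmortem=9am in [9am,3pm]; Standup=9am in [9am,2pm]; Roadmap=1pm in [1pm,3pm]; Kickoff=9am in [9am,9am]; Hiring=8am in [8am,8am].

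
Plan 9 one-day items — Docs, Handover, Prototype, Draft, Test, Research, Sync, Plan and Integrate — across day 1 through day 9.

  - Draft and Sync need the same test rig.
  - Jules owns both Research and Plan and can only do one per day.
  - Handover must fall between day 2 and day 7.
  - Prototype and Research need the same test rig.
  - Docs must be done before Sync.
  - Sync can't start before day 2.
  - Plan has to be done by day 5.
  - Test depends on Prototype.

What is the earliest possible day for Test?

Precedence pushes Test to at least day 2.
Test at day 2 is achievable: Research -> day 2; Draft -> day 1; Sync -> day 2; Prototype -> day 1; Handover -> day 2; Test -> day 2; Docs -> day 1; Plan -> day 1; Integrate -> day 1.

day 2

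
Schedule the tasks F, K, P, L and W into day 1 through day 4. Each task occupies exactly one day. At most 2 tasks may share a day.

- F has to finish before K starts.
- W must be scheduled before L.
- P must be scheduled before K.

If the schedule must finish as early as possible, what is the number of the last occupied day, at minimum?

The precedence chain requires at least 2 distinct days.
With at most 2 per day and 5 tasks, at least 3 days are needed.
3 works (last occupied day: day 3): for example L=day 3; W=day 2; F=day 1; K=day 2; P=day 1.

3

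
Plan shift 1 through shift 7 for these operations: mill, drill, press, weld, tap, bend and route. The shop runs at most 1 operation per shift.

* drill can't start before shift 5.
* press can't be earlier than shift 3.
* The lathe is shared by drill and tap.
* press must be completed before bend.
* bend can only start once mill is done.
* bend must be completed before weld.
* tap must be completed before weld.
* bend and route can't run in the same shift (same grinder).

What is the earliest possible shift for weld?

Precedence pushes weld to at least shift 5.
weld at shift 5 is achievable: route -> shift 7, mill -> shift 1, drill -> shift 6, weld -> shift 5, bend -> shift 4, tap -> shift 2, press -> shift 3.

shift 5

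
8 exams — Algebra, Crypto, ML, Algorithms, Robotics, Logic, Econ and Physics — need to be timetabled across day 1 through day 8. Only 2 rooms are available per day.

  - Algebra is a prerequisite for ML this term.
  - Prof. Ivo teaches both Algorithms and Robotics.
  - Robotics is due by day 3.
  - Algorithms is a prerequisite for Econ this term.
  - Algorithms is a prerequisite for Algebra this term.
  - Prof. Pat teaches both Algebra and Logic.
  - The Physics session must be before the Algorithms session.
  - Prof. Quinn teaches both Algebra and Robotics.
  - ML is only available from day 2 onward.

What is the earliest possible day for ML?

ML is available from day 2; precedence pushes ML to at least day 4.
ML at day 4 is achievable: Robotics=day 1; Crypto=day 2; ML=day 4; Econ=day 3; Algebra=day 3; Algorithms=day 2; Logic=day 4; Physics=day 1.

day 4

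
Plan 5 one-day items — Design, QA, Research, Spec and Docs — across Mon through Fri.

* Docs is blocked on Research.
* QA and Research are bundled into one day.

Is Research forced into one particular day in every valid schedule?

Research can be Mon (e.g. QA=Mon; Docs=Tue; Research=Mon; Spec=Mon; Design=Mon) or Tue (e.g. Spec in Mon; Docs in Wed; Design in Mon; QA in Tue; Research in Tue).

No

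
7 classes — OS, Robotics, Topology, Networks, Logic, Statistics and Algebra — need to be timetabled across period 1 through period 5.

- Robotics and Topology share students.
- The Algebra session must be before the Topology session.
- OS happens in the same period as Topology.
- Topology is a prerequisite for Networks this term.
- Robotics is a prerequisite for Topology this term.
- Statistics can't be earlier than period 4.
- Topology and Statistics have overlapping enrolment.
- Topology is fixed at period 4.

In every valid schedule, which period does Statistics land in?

period 5

Statistics's window is period 4–period 5.
Topology is fixed at period 4, and Statistics can't share a period with Topology.
So Statistics must be period 5.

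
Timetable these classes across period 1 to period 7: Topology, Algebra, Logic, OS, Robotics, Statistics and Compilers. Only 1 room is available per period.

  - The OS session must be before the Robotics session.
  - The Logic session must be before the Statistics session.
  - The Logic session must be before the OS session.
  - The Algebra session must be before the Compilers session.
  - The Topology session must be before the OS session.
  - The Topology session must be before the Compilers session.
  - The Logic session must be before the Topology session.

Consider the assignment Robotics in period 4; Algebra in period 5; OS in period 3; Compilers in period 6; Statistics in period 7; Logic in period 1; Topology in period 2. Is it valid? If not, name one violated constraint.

The Algebra session must be before the Compilers session — holds.
The Topology session must be before the Compilers session — holds.
The Topology session must be before the OS session — holds.
The Logic session must be before the Topology session — holds.
The Logic session must be before the OS session — holds.
The OS session must be before the Robotics session — holds.
The Logic session must be before the Statistics session — holds.
Only 1 room is available per period — holds.

Yes, all constraints hold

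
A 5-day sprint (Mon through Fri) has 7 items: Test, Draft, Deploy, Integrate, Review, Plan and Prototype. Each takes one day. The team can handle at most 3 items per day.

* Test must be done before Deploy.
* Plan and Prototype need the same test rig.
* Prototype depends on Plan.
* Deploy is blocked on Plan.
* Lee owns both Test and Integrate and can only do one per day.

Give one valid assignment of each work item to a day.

Test=Mon, Integrate=Tue, Prototype=Tue, Review=Wed, Draft=Mon, Plan=Mon, Deploy=Tue

Checking: Plan(Mon) before Deploy(Tue); Plan(Mon) before Prototype(Tue); Test(Mon) before Deploy(Tue); Plan(Mon) != Prototype(Tue); Test(Mon) != Integrate(Tue); max 3 per day (cap 3).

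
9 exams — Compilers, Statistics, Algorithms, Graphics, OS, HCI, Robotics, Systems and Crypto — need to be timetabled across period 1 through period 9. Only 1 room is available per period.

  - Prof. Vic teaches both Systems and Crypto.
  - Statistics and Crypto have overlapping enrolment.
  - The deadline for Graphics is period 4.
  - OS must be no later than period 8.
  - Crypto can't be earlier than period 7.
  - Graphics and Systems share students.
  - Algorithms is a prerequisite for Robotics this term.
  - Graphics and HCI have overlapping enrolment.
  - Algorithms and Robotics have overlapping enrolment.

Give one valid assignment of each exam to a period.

Robotics -> period 4; Algorithms -> period 3; OS -> period 2; Systems -> period 9; Statistics -> period 6; Compilers -> period 5; Graphics -> period 1; Crypto -> period 7; HCI -> period 8

Checking: Algorithms(period 3) before Robotics(period 4); Graphics(period 1) != HCI(period 8); Statistics(period 6) != Crypto(period 7); Algorithms(period 3) != Robotics(period 4); Systems(period 9) != Crypto(period 7); Graphics(period 1) != Systems(period 9); Crypto=period 7 in [period 7,period 9]; OS=period 2 in [period 1,period 8]; Graphics=period 1 in [period 1,period 4]; max 1 per period (cap 1).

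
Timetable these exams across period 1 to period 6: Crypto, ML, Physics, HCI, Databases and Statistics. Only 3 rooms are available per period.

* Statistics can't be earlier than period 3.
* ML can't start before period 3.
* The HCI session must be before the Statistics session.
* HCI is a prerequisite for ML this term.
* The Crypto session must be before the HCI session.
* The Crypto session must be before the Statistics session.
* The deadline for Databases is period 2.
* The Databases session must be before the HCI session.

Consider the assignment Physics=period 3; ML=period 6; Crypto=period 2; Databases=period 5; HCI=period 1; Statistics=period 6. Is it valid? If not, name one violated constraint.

The HCI session must be before the Statistics session — holds.
The Databases session must be before the HCI session — violated.
ML can't start before period 3 — holds.
Statistics can't be earlier than period 3 — holds.
The Crypto session must be before the Statistics session — holds.
The Crypto session must be before the HCI session — violated.
Only 3 rooms are available per period — holds.
HCI is a prerequisite for ML this term — holds.
The deadline for Databases is period 2 — violated.

No. The Databases session must be before the HCI session is not satisfied.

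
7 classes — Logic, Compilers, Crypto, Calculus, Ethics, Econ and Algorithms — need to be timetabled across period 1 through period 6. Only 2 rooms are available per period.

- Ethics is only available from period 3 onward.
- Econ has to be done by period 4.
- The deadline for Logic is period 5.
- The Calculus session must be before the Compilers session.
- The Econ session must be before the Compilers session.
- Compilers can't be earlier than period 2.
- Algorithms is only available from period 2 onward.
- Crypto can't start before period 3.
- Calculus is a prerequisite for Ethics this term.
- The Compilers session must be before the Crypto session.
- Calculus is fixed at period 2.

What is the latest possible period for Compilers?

Compilers is available from period 2; precedence pushes Compilers to at least period 3; downstream work caps Compilers at period 5.
Compilers at period 5 is achievable: Crypto -> period 6, Econ -> period 1, Calculus -> period 2, Ethics -> period 3, Algorithms -> period 2, Logic -> period 1, Compilers -> period 5.

period 5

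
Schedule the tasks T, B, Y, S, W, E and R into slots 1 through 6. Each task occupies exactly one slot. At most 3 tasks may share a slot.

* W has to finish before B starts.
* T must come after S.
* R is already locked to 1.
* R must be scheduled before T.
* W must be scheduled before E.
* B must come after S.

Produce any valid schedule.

T=2; S=1; B=2; W=1; E=2; Y=3; R=1

Checking: S(1) before B(2); R(1) before T(2); W(1) before E(2); W(1) before B(2); S(1) before T(2); R=1 in [1,1]; max 3 per slot (cap 3).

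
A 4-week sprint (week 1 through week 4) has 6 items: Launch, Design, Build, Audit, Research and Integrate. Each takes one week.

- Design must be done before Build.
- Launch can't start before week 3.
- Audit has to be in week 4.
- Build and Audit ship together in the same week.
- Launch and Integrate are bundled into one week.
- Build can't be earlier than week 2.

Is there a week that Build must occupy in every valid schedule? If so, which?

week 4

Build is available from week 2; Build must be in the same week as Audit, which can't be before week 4, so Build is at least week 4.
So Build is pinned to week 4.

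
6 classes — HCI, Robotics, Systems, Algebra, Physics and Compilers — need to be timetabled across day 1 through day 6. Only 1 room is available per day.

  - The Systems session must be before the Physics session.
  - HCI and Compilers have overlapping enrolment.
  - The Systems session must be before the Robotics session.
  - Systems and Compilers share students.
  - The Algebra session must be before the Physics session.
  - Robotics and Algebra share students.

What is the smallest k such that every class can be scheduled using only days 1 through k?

6

The precedence chain requires at least 2 distinct days.
With at most 1 per day and 6 classes, at least 6 days are needed.
6 works (last occupied day: day 6): for example Systems in day 1; Algebra in day 2; Robotics in day 4; Physics in day 3; HCI in day 5; Compilers in day 6.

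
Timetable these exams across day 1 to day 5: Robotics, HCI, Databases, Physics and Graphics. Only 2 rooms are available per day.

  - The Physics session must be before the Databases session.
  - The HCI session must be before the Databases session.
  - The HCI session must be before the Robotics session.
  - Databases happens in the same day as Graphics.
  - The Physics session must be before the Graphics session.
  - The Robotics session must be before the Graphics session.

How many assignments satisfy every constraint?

35

Splitting on Robotics: it can be day 2 (9), day 3 (14), day 4 (12). Listing each branch's schedules as (HCI, Databases, Physics, Graphics) by day number:
Robotics=day 2: (1,3,1,3) (1,3,2,3) (1,4,1,4) (1,4,2,4) (1,4,3,4) (1,5,1,5) (1,5,2,5) (1,5,3,5) (1,5,4,5) — 9.
Robotics=day 3: (1,4,1,4) (1,4,2,4) (1,4,3,4) (1,5,1,5) (1,5,2,5) (1,5,3,5) (1,5,4,5) (2,4,1,4) (2,4,2,4) (2,4,3,4) (2,5,1,5) (2,5,2,5) (2,5,3,5) (2,5,4,5) — 14.
Robotics=day 4: (1,5,1,5) (1,5,2,5) (1,5,3,5) (1,5,4,5) (2,5,1,5) (2,5,2,5) (2,5,3,5) (2,5,4,5) (3,5,1,5) (3,5,2,5) (3,5,3,5) (3,5,4,5) — 12.
Summing: 9 + 14 + 12 = 35.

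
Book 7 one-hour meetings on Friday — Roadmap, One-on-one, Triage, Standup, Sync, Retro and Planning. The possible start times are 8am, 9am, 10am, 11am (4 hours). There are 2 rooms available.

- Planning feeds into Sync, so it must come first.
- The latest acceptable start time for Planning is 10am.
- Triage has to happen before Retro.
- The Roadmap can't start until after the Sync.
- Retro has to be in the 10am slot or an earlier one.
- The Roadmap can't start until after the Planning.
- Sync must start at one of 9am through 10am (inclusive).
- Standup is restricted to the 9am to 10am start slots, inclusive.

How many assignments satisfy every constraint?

Splitting on Roadmap: it can be 10am (2), 11am (20). Listing each branch's schedules as (One-on-one, Triage, Standup, Sync, Retro, Planning):
Roadmap=10am: (11am,8am,9am,9am,10am,8am) (11am,8am,10am,9am,9am,8am) — 2.
Roadmap=11am: (8am,8am,9am,10am,10am,9am) (8am,8am,10am,10am,9am,9am) (8am,9am,9am,10am,10am,8am) (8am,9am,10am,9am,10am,8am) (9am,8am,9am,10am,10am,8am) (9am,8am,10am,9am,10am,8am) (9am,8am,10am,10am,9am,8am) (10am,8am,9am,9am,10am,8am) (10am,8am,9am,10am,9am,8am) (10am,8am,10am,9am,9am,8am) (11am,8am,9am,9am,10am,8am) (11am,8am,9am,10am,9am,8am) (11am,8am,9am,10am,10am,8am) (11am,8am,9am,10am,10am,9am) (11am,8am,10am,9am,9am,8am) (11am,8am,10am,9am,10am,8am) (11am,8am,10am,10am,9am,8am) (11am,8am,10am,10am,9am,9am) (11am,9am,9am,10am,10am,8am) (11am,9am,10am,9am,10am,8am) — 20.
Summing: 2 + 20 = 22.

22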